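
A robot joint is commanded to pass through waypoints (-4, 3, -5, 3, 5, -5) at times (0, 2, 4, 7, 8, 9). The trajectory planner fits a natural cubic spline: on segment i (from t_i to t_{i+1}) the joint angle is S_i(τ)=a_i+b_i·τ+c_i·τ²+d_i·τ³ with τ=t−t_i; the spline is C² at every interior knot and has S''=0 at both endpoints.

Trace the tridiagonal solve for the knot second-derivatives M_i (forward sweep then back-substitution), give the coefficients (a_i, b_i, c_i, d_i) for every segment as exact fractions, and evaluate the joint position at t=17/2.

Δ: Δ0=7/2, Δ1=-4, Δ2=8/3, Δ3=2, Δ4=-10
row 1: diag=8, rhs=-45; c'=1/4, d'=-45/8
row 2: denom=10−2·1/4=19/2; d'=(40−2·-45/8)/(19/2)=205/38
row 3: denom=8−3·6/19=134/19; d'=(-4−3·205/38)/(134/19)=-767/268
row 4: denom=4−1·19/134=517/134; d'=(-72−1·-767/268)/(517/134)=-18529/1034
back: M4=-18529/1034
back: M3=-767/268−19/134·-18529/1034=-166/517
back: M2=205/38−6/19·-166/517=5683/1034
back: M1=-45/8−1/4·5683/1034=-7237/1034
M: M0=0, M1=-7237/1034, M2=5683/1034, M3=-166/517, M4=-18529/1034, M5=0
seg 0: a=-4, c=M0/2=0, d=(M1−M0)/(6·2)=-7237/12408, b=Δ0−h0·(2M0+M1)/6=9047/1551
seg 1: a=3, c=M1/2=-7237/2068, d=(M2−M1)/(6·2)=1615/1551, b=Δ1−h1·(2M1+M2)/6=-3617/3102
seg 2: a=-5, c=M2/2=5683/2068, d=(M3−M2)/(6·3)=-2005/6204, b=Δ2−h2·(2M2+M3)/6=-8279/3102
seg 3: a=3, c=M3/2=-83/517, d=(M4−M3)/(6·1)=-18197/6204, b=Δ3−h3·(2M3+M4)/6=31601/6204
seg 4: a=5, c=M4/2=-18529/2068, d=(M5−M4)/(6·1)=18529/6204, b=Δ4−h4·(2M4+M5)/6=-12491/3102
t_q=17/2 → seg 4, τ=1/2; S=5+-12491/3102·τ+-18529/2068·τ²+18529/6204·τ³=18529/16544

  seg 0: a=-4 b=9047/1551 c=0 d=-7237/12408
  seg 1: a=3 b=-3617/3102 c=-7237/2068 d=1615/1551
  seg 2: a=-5 b=-8279/3102 c=5683/2068 d=-2005/6204
  seg 3: a=3 b=31601/6204 c=-83/517 d=-18197/6204
  seg 4: a=5 b=-12491/3102 c=-18529/2068 d=18529/6204
S(17/2) = 18529/16544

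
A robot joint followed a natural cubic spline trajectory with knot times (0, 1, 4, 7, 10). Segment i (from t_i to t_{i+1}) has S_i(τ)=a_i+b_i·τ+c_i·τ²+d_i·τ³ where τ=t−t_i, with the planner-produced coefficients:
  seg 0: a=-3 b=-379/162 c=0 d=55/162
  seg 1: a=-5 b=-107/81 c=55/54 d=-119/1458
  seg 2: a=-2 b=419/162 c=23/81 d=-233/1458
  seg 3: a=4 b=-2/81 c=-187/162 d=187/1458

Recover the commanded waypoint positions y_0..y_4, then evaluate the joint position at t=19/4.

y_0=-3 y_1=-5 y_2=-2 y_3=4 y_4=-3
S(19/4) = 37/1152

y_0 = S_0(0) = a_0 = -3
y_1 = S_1(0) = a_1 = -5
y_2 = S_2(0) = a_2 = -2
y_3 = S_3(0) = a_3 = 4
y_4 = S_3(3) = -3
t_q=19/4 is in segment 2 (τ=3/4); S_2(τ)=37/1152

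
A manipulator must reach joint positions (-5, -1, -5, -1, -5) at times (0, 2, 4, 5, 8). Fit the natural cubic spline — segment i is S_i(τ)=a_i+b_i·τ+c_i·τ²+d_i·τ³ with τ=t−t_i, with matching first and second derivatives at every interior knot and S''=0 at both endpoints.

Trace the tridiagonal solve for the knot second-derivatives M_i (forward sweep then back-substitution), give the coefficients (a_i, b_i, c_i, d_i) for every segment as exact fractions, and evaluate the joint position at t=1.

Δ: Δ0=2, Δ1=-2, Δ2=4, Δ3=-4/3
row 1: diag=8, rhs=-24; c'=1/4, d'=-3
row 2: denom=6−2·1/4=11/2; d'=(36−2·-3)/(11/2)=84/11
row 3: denom=8−1·2/11=86/11; d'=(-32−1·84/11)/(86/11)=-218/43
back: M3=-218/43
back: M2=84/11−2/11·-218/43=368/43
back: M1=-3−1/4·368/43=-221/43
M: M0=0, M1=-221/43, M2=368/43, M3=-218/43, M4=0
seg 0: a=-5, c=M0/2=0, d=(M1−M0)/(6·2)=-221/516, b=Δ0−h0·(2M0+M1)/6=479/129
seg 1: a=-1, c=M1/2=-221/86, d=(M2−M1)/(6·2)=589/516, b=Δ1−h1·(2M1+M2)/6=-184/129
seg 2: a=-5, c=M2/2=184/43, d=(M3−M2)/(6·1)=-293/129, b=Δ2−h2·(2M2+M3)/6=257/129
seg 3: a=-1, c=M3/2=-109/43, d=(M4−M3)/(6·3)=109/387, b=Δ3−h3·(2M3+M4)/6=482/129
t_q=1 → seg 0, τ=1; S=-5+479/129·τ+0·τ²+-221/516·τ³=-295/172

  seg 0: a=-5 b=479/129 c=0 d=-221/516
  seg 1: a=-1 b=-184/129 c=-221/86 d=589/516
  seg 2: a=-5 b=257/129 c=184/43 d=-293/129
  seg 3: a=-1 b=482/129 c=-109/43 d=109/387
S(1) = -295/172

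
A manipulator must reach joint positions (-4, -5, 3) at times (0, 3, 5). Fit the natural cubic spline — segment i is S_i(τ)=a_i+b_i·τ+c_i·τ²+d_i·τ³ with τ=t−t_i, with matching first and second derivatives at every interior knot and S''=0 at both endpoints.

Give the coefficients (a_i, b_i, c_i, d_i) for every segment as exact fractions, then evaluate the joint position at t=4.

Δ: Δ0=-1/3, Δ1=4
row 1: diag=10, rhs=26; c'=1/5, d'=13/5
back: M1=13/5
M: M0=0, M1=13/5, M2=0
seg 0: a=-4, c=M0/2=0, d=(M1−M0)/(6·3)=13/90, b=Δ0−h0·(2M0+M1)/6=-49/30
seg 1: a=-5, c=M1/2=13/10, d=(M2−M1)/(6·2)=-13/60, b=Δ1−h1·(2M1+M2)/6=34/15
t_q=4 → seg 1, τ=1; S=-5+34/15·τ+13/10·τ²+-13/60·τ³=-33/20

  seg 0: a=-4 b=-49/30 c=0 d=13/90
  seg 1: a=-5 b=34/15 c=13/10 d=-13/60
S(4) = -33/20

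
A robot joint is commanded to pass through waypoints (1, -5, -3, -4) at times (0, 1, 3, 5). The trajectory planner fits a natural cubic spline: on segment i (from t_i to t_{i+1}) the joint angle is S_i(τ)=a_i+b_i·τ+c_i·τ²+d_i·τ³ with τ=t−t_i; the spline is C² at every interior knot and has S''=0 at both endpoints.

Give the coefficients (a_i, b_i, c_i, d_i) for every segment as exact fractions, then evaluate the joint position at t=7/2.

  seg 0: a=1 b=-323/44 c=0 d=59/44
  seg 1: a=-5 b=-73/22 c=177/44 d=-41/44
  seg 2: a=-3 b=35/22 c=-69/44 d=23/88
S(7/2) = -1805/704

Δ: Δ0=-6, Δ1=1, Δ2=-1/2
row 1: diag=6, rhs=42; c'=1/3, d'=7
row 2: denom=8−2·1/3=22/3; d'=(-9−2·7)/(22/3)=-69/22
back: M2=-69/22
back: M1=7−1/3·-69/22=177/22
M: M0=0, M1=177/22, M2=-69/22, M3=0
seg 0: a=1, c=M0/2=0, d=(M1−M0)/(6·1)=59/44, b=Δ0−h0·(2M0+M1)/6=-323/44
seg 1: a=-5, c=M1/2=177/44, d=(M2−M1)/(6·2)=-41/44, b=Δ1−h1·(2M1+M2)/6=-73/22
seg 2: a=-3, c=M2/2=-69/44, d=(M3−M2)/(6·2)=23/88, b=Δ2−h2·(2M2+M3)/6=35/22
t_q=7/2 → seg 2, τ=1/2; S=-3+35/22·τ+-69/44·τ²+23/88·τ³=-1805/704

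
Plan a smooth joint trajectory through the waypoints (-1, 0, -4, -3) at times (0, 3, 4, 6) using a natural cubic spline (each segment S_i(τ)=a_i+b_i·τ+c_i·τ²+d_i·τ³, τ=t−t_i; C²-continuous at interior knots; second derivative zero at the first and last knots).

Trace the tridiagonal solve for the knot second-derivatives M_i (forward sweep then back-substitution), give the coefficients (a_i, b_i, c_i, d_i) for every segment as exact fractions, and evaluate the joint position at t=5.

  seg 0: a=-1 b=643/282 c=0 d=-61/282
  seg 1: a=0 b=-502/141 c=-183/94 d=425/282
  seg 2: a=-4 b=-827/282 c=121/47 d=-121/282
S(5) = -225/47

Δ: Δ0=1/3, Δ1=-4, Δ2=1/2
row 1: diag=8, rhs=-26; c'=1/8, d'=-13/4
row 2: denom=6−1·1/8=47/8; d'=(27−1·-13/4)/(47/8)=242/47
back: M2=242/47
back: M1=-13/4−1/8·242/47=-183/47
M: M0=0, M1=-183/47, M2=242/47, M3=0
seg 0: a=-1, c=M0/2=0, d=(M1−M0)/(6·3)=-61/282, b=Δ0−h0·(2M0+M1)/6=643/282
seg 1: a=0, c=M1/2=-183/94, d=(M2−M1)/(6·1)=425/282, b=Δ1−h1·(2M1+M2)/6=-502/141
seg 2: a=-4, c=M2/2=121/47, d=(M3−M2)/(6·2)=-121/282, b=Δ2−h2·(2M2+M3)/6=-827/282
t_q=5 → seg 2, τ=1; S=-4+-827/282·τ+121/47·τ²+-121/282·τ³=-225/47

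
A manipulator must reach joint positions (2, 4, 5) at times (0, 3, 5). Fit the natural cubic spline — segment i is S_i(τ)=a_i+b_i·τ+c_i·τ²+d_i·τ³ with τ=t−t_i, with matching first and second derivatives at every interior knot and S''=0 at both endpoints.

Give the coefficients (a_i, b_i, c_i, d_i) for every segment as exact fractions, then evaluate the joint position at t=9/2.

  seg 0: a=2 b=43/60 c=0 d=-1/180
  seg 1: a=4 b=17/30 c=-1/20 d=1/120
S(9/2) = 305/64

Δ: Δ0=2/3, Δ1=1/2
row 1: diag=10, rhs=-1; c'=1/5, d'=-1/10
back: M1=-1/10
M: M0=0, M1=-1/10, M2=0
seg 0: a=2, c=M0/2=0, d=(M1−M0)/(6·3)=-1/180, b=Δ0−h0·(2M0+M1)/6=43/60
seg 1: a=4, c=M1/2=-1/20, d=(M2−M1)/(6·2)=1/120, b=Δ1−h1·(2M1+M2)/6=17/30
t_q=9/2 → seg 1, τ=3/2; S=4+17/30·τ+-1/20·τ²+1/120·τ³=305/64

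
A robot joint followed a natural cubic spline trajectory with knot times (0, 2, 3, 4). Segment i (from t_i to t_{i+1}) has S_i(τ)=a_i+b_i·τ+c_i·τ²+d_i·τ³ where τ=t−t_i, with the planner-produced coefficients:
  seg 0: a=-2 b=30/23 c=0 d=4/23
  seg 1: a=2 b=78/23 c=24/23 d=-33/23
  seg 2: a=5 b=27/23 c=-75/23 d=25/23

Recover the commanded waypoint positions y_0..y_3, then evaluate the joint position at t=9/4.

y_0=-2 y_1=2 y_2=5 y_3=4
S(9/4) = 185/64

y_0 = S_0(0) = a_0 = -2
y_1 = S_1(0) = a_1 = 2
y_2 = S_2(0) = a_2 = 5
y_3 = S_2(1) = 4
t_q=9/4 is in segment 1 (τ=1/4); S_1(τ)=185/64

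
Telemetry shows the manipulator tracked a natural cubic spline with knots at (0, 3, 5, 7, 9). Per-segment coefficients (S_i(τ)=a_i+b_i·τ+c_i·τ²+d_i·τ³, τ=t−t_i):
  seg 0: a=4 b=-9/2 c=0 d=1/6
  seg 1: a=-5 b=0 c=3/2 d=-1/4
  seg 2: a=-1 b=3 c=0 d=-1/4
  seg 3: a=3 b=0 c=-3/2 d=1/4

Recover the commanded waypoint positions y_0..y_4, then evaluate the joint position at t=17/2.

y_0 = S_0(0) = a_0 = 4
y_1 = S_1(0) = a_1 = -5
y_2 = S_2(0) = a_2 = -1
y_3 = S_3(0) = a_3 = 3
y_4 = S_3(2) = -1
t_q=17/2 is in segment 3 (τ=3/2); S_3(τ)=15/32

y_0=4 y_1=-5 y_2=-1 y_3=3 y_4=-1
S(17/2) = 15/32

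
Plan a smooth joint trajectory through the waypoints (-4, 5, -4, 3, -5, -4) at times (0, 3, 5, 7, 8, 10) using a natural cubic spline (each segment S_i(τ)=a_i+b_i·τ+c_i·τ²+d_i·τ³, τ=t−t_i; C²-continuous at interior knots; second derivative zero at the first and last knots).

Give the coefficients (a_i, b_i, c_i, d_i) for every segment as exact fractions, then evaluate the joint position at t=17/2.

  seg 0: a=-4 b=1563/242 c=0 d=-93/242
  seg 1: a=5 b=-474/121 c=-837/242 d=1533/968
  seg 2: a=-4 b=303/242 c=2925/484 d=-2381/968
  seg 3: a=3 b=-45/11 c=-2109/242 d=1163/242
  seg 4: a=-5 b=-1719/242 c=690/121 d=-115/121
S(17/2) = -7013/968

Δ: Δ0=3, Δ1=-9/2, Δ2=7/2, Δ3=-8, Δ4=1/2
row 1: diag=10, rhs=-45; c'=1/5, d'=-9/2
row 2: denom=8−2·1/5=38/5; d'=(48−2·-9/2)/(38/5)=15/2
row 3: denom=6−2·5/19=104/19; d'=(-69−2·15/2)/(104/19)=-399/26
row 4: denom=6−1·19/104=605/104; d'=(51−1·-399/26)/(605/104)=1380/121
back: M4=1380/121
back: M3=-399/26−19/104·1380/121=-2109/121
back: M2=15/2−5/19·-2109/121=2925/242
back: M1=-9/2−1/5·2925/242=-837/121
M: M0=0, M1=-837/121, M2=2925/242, M3=-2109/121, M4=1380/121, M5=0
seg 0: a=-4, c=M0/2=0, d=(M1−M0)/(6·3)=-93/242, b=Δ0−h0·(2M0+M1)/6=1563/242
seg 1: a=5, c=M1/2=-837/242, d=(M2−M1)/(6·2)=1533/968, b=Δ1−h1·(2M1+M2)/6=-474/121
seg 2: a=-4, c=M2/2=2925/484, d=(M3−M2)/(6·2)=-2381/968, b=Δ2−h2·(2M2+M3)/6=303/242
seg 3: a=3, c=M3/2=-2109/242, d=(M4−M3)/(6·1)=1163/242, b=Δ3−h3·(2M3+M4)/6=-45/11
seg 4: a=-5, c=M4/2=690/121, d=(M5−M4)/(6·2)=-115/121, b=Δ4−h4·(2M4+M5)/6=-1719/242
t_q=17/2 → seg 4, τ=1/2; S=-5+-1719/242·τ+690/121·τ²+-115/121·τ³=-7013/968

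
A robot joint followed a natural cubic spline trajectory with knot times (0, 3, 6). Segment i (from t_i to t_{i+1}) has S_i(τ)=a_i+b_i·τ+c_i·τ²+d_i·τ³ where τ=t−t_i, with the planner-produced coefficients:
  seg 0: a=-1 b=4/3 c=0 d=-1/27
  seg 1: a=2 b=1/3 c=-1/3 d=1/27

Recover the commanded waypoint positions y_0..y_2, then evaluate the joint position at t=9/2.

y_0 = S_0(0) = a_0 = -1
y_1 = S_1(0) = a_1 = 2
y_2 = S_1(3) = 1
t_q=9/2 is in segment 1 (τ=3/2); S_1(τ)=15/8

y_0=-1 y_1=2 y_2=1
S(9/2) = 15/8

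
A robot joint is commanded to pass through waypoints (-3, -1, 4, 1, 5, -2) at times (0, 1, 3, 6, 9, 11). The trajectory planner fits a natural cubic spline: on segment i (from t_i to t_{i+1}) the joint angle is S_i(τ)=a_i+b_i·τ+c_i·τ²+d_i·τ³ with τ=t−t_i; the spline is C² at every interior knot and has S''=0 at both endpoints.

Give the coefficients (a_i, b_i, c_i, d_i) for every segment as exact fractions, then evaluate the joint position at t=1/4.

Δ: Δ0=2, Δ1=5/2, Δ2=-1, Δ3=4/3, Δ4=-7/2
row 1: diag=6, rhs=3; c'=1/3, d'=1/2
row 2: denom=10−2·1/3=28/3; d'=(-21−2·1/2)/(28/3)=-33/14
row 3: denom=12−3·9/28=309/28; d'=(14−3·-33/14)/(309/28)=590/309
row 4: denom=10−3·28/103=946/103; d'=(-29−3·590/309)/(946/103)=-3577/946
back: M4=-3577/946
back: M3=590/309−28/103·-3577/946=4168/1419
back: M2=-33/14−9/28·4168/1419=-3123/946
back: M1=1/2−1/3·-3123/946=757/473
M: M0=0, M1=757/473, M2=-3123/946, M3=4168/1419, M4=-3577/946, M5=0
seg 0: a=-3, c=M0/2=0, d=(M1−M0)/(6·1)=757/2838, b=Δ0−h0·(2M0+M1)/6=4919/2838
seg 1: a=-1, c=M1/2=757/946, d=(M2−M1)/(6·2)=-4637/11352, b=Δ1−h1·(2M1+M2)/6=3595/1419
seg 2: a=4, c=M2/2=-3123/1892, d=(M3−M2)/(6·3)=17705/51084, b=Δ2−h2·(2M2+M3)/6=2363/2838
seg 3: a=1, c=M3/2=2084/1419, d=(M4−M3)/(6·3)=-19067/51084, b=Δ3−h3·(2M3+M4)/6=1627/5676
seg 4: a=5, c=M4/2=-3577/1892, d=(M5−M4)/(6·2)=3577/11352, b=Δ4−h4·(2M4+M5)/6=-2779/2838
t_q=1/4 → seg 0, τ=1/4; S=-3+4919/2838·τ+0·τ²+757/2838·τ³=-155145/60544

  seg 0: a=-3 b=4919/2838 c=0 d=757/2838
  seg 1: a=-1 b=3595/1419 c=757/946 d=-4637/11352
  seg 2: a=4 b=2363/2838 c=-3123/1892 d=17705/51084
  seg 3: a=1 b=1627/5676 c=2084/1419 d=-19067/51084
  seg 4: a=5 b=-2779/2838 c=-3577/1892 d=3577/11352
S(1/4) = -155145/60544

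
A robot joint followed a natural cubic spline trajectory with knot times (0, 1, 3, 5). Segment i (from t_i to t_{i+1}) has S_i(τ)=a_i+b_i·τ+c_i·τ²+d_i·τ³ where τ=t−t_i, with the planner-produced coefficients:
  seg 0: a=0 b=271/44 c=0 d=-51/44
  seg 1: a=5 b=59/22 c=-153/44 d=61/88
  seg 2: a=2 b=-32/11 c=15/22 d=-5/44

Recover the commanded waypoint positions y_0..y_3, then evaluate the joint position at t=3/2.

y_0=0 y_1=5 y_2=2 y_3=-2
S(3/2) = 3913/704

y_0 = S_0(0) = a_0 = 0
y_1 = S_1(0) = a_1 = 5
y_2 = S_2(0) = a_2 = 2
y_3 = S_2(2) = -2
t_q=3/2 is in segment 1 (τ=1/2); S_1(τ)=3913/704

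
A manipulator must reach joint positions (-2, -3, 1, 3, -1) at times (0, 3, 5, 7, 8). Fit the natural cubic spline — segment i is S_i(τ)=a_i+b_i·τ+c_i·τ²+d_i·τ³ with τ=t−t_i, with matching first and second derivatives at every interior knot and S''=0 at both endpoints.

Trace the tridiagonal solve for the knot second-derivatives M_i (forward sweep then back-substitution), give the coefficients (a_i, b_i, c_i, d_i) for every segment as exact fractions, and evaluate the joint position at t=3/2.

  seg 0: a=-2 b=-317/312 c=0 d=71/936
  seg 1: a=-3 b=161/156 c=71/104 d=-31/312
  seg 2: a=1 b=401/156 c=9/104 d=-17/39
  seg 3: a=3 b=-361/156 c=-263/104 d=263/312
S(3/2) = -2719/832

Δ: Δ0=-1/3, Δ1=2, Δ2=1, Δ3=-4
row 1: diag=10, rhs=14; c'=1/5, d'=7/5
row 2: denom=8−2·1/5=38/5; d'=(-6−2·7/5)/(38/5)=-22/19
row 3: denom=6−2·5/19=104/19; d'=(-30−2·-22/19)/(104/19)=-263/52
back: M3=-263/52
back: M2=-22/19−5/19·-263/52=9/52
back: M1=7/5−1/5·9/52=71/52
M: M0=0, M1=71/52, M2=9/52, M3=-263/52, M4=0
seg 0: a=-2, c=M0/2=0, d=(M1−M0)/(6·3)=71/936, b=Δ0−h0·(2M0+M1)/6=-317/312
seg 1: a=-3, c=M1/2=71/104, d=(M2−M1)/(6·2)=-31/312, b=Δ1−h1·(2M1+M2)/6=161/156
seg 2: a=1, c=M2/2=9/104, d=(M3−M2)/(6·2)=-17/39, b=Δ2−h2·(2M2+M3)/6=401/156
seg 3: a=3, c=M3/2=-263/104, d=(M4−M3)/(6·1)=263/312, b=Δ3−h3·(2M3+M4)/6=-361/156
t_q=3/2 → seg 0, τ=3/2; S=-2+-317/312·τ+0·τ²+71/936·τ³=-2719/832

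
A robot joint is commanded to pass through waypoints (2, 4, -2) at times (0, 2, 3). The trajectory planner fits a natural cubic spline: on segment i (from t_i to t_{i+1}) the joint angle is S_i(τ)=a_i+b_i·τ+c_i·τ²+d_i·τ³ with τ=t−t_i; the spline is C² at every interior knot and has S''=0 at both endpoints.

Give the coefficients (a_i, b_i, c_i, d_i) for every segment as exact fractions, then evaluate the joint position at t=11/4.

Δ: Δ0=1, Δ1=-6
row 1: diag=6, rhs=-42; c'=1/6, d'=-7
back: M1=-7
M: M0=0, M1=-7, M2=0
seg 0: a=2, c=M0/2=0, d=(M1−M0)/(6·2)=-7/12, b=Δ0−h0·(2M0+M1)/6=10/3
seg 1: a=4, c=M1/2=-7/2, d=(M2−M1)/(6·1)=7/6, b=Δ1−h1·(2M1+M2)/6=-11/3
t_q=11/4 → seg 1, τ=3/4; S=4+-11/3·τ+-7/2·τ²+7/6·τ³=-29/128

  seg 0: a=2 b=10/3 c=0 d=-7/12
  seg 1: a=4 b=-11/3 c=-7/2 d=7/6
S(11/4) = -29/128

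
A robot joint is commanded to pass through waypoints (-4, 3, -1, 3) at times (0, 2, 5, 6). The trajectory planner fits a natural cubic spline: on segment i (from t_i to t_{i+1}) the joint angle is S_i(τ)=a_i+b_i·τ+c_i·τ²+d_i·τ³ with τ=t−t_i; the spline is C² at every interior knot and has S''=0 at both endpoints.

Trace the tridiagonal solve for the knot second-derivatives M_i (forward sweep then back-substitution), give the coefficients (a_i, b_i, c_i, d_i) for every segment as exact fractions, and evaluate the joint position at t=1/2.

  seg 0: a=-4 b=2147/426 c=0 d=-82/213
  seg 1: a=3 b=179/426 c=-164/71 d=245/426
  seg 2: a=-1 b=445/213 c=407/142 d=-407/426
S(1/2) = -217/142

Δ: Δ0=7/2, Δ1=-4/3, Δ2=4
row 1: diag=10, rhs=-29; c'=3/10, d'=-29/10
row 2: denom=8−3·3/10=71/10; d'=(32−3·-29/10)/(71/10)=407/71
back: M2=407/71
back: M1=-29/10−3/10·407/71=-328/71
M: M0=0, M1=-328/71, M2=407/71, M3=0
seg 0: a=-4, c=M0/2=0, d=(M1−M0)/(6·2)=-82/213, b=Δ0−h0·(2M0+M1)/6=2147/426
seg 1: a=3, c=M1/2=-164/71, d=(M2−M1)/(6·3)=245/426, b=Δ1−h1·(2M1+M2)/6=179/426
seg 2: a=-1, c=M2/2=407/142, d=(M3−M2)/(6·1)=-407/426, b=Δ2−h2·(2M2+M3)/6=445/213
t_q=1/2 → seg 0, τ=1/2; S=-4+2147/426·τ+0·τ²+-82/213·τ³=-217/142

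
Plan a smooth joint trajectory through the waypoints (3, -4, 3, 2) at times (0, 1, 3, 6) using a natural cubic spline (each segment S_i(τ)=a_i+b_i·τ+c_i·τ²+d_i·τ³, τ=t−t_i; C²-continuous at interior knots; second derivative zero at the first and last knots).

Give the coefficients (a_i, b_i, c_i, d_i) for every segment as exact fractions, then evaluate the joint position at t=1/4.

Δ: Δ0=-7, Δ1=7/2, Δ2=-1/3
row 1: diag=6, rhs=63; c'=1/3, d'=21/2
row 2: denom=10−2·1/3=28/3; d'=(-23−2·21/2)/(28/3)=-33/7
back: M2=-33/7
back: M1=21/2−1/3·-33/7=169/14
M: M0=0, M1=169/14, M2=-33/7, M3=0
seg 0: a=3, c=M0/2=0, d=(M1−M0)/(6·1)=169/84, b=Δ0−h0·(2M0+M1)/6=-757/84
seg 1: a=-4, c=M1/2=169/28, d=(M2−M1)/(6·2)=-235/168, b=Δ1−h1·(2M1+M2)/6=-125/42
seg 2: a=3, c=M2/2=-33/14, d=(M3−M2)/(6·3)=11/42, b=Δ2−h2·(2M2+M3)/6=92/21
t_q=1/4 → seg 0, τ=1/4; S=3+-757/84·τ+0·τ²+169/84·τ³=1395/1792

  seg 0: a=3 b=-757/84 c=0 d=169/84
  seg 1: a=-4 b=-125/42 c=169/28 d=-235/168
  seg 2: a=3 b=92/21 c=-33/14 d=11/42
S(1/4) = 1395/1792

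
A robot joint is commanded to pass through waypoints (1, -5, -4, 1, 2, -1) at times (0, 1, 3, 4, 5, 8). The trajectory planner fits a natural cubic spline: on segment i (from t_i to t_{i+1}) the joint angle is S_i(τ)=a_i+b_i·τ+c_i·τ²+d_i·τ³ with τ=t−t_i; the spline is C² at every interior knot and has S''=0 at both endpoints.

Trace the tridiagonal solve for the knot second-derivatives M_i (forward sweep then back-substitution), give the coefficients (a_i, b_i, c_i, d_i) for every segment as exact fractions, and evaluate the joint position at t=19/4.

Δ: Δ0=-6, Δ1=1/2, Δ2=5, Δ3=1, Δ4=-1
row 1: diag=6, rhs=39; c'=1/3, d'=13/2
row 2: denom=6−2·1/3=16/3; d'=(27−2·13/2)/(16/3)=21/8
row 3: denom=4−1·3/16=61/16; d'=(-24−1·21/8)/(61/16)=-426/61
row 4: denom=8−1·16/61=472/61; d'=(-12−1·-426/61)/(472/61)=-153/236
back: M4=-153/236
back: M3=-426/61−16/61·-153/236=-402/59
back: M2=21/8−3/16·-402/59=921/236
back: M1=13/2−1/3·921/236=1227/236
M: M0=0, M1=1227/236, M2=921/236, M3=-402/59, M4=-153/236, M5=0
seg 0: a=1, c=M0/2=0, d=(M1−M0)/(6·1)=409/472, b=Δ0−h0·(2M0+M1)/6=-3241/472
seg 1: a=-5, c=M1/2=1227/472, d=(M2−M1)/(6·2)=-51/472, b=Δ1−h1·(2M1+M2)/6=-1007/236
seg 2: a=-4, c=M2/2=921/472, d=(M3−M2)/(6·1)=-843/472, b=Δ2−h2·(2M2+M3)/6=1141/236
seg 3: a=1, c=M3/2=-201/59, d=(M4−M3)/(6·1)=485/472, b=Δ3−h3·(2M3+M4)/6=1595/472
seg 4: a=2, c=M4/2=-153/472, d=(M5−M4)/(6·3)=17/472, b=Δ4−h4·(2M4+M5)/6=-83/236
t_q=19/4 → seg 3, τ=3/4; S=1+1595/472·τ+-201/59·τ²+485/472·τ³=61975/30208

  seg 0: a=1 b=-3241/472 c=0 d=409/472
  seg 1: a=-5 b=-1007/236 c=1227/472 d=-51/472
  seg 2: a=-4 b=1141/236 c=921/472 d=-843/472
  seg 3: a=1 b=1595/472 c=-201/59 d=485/472
  seg 4: a=2 b=-83/236 c=-153/472 d=17/472
S(19/4) = 61975/30208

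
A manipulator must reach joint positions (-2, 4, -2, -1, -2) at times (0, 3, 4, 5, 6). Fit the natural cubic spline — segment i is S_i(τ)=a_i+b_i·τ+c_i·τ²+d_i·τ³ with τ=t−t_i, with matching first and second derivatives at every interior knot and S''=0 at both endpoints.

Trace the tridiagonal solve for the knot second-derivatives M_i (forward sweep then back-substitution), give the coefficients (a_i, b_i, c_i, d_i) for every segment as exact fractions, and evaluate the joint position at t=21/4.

Δ: Δ0=2, Δ1=-6, Δ2=1, Δ3=-1
row 1: diag=8, rhs=-48; c'=1/8, d'=-6
row 2: denom=4−1·1/8=31/8; d'=(42−1·-6)/(31/8)=384/31
row 3: denom=4−1·8/31=116/31; d'=(-12−1·384/31)/(116/31)=-189/29
back: M3=-189/29
back: M2=384/31−8/31·-189/29=408/29
back: M1=-6−1/8·408/29=-225/29
M: M0=0, M1=-225/29, M2=408/29, M3=-189/29, M4=0
seg 0: a=-2, c=M0/2=0, d=(M1−M0)/(6·3)=-25/58, b=Δ0−h0·(2M0+M1)/6=341/58
seg 1: a=4, c=M1/2=-225/58, d=(M2−M1)/(6·1)=211/58, b=Δ1−h1·(2M1+M2)/6=-167/29
seg 2: a=-2, c=M2/2=204/29, d=(M3−M2)/(6·1)=-199/58, b=Δ2−h2·(2M2+M3)/6=-151/58
seg 3: a=-1, c=M3/2=-189/58, d=(M4−M3)/(6·1)=63/58, b=Δ3−h3·(2M3+M4)/6=34/29
t_q=21/4 → seg 3, τ=1/4; S=-1+34/29·τ+-189/58·τ²+63/58·τ³=-3317/3712

  seg 0: a=-2 b=341/58 c=0 d=-25/58
  seg 1: a=4 b=-167/29 c=-225/58 d=211/58
  seg 2: a=-2 b=-151/58 c=204/29 d=-199/58
  seg 3: a=-1 b=34/29 c=-189/58 d=63/58
S(21/4) = -3317/3712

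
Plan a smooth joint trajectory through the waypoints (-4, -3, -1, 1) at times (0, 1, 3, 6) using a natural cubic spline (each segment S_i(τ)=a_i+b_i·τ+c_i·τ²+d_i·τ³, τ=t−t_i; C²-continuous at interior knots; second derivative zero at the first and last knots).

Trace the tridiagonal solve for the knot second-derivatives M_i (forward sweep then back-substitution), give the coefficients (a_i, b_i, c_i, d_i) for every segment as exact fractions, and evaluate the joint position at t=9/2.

  seg 0: a=-4 b=83/84 c=0 d=1/84
  seg 1: a=-3 b=43/42 c=1/28 d=-1/42
  seg 2: a=-1 b=37/42 c=-3/28 d=1/84
S(9/2) = 27/224

Δ: Δ0=1, Δ1=1, Δ2=2/3
row 1: diag=6, rhs=0; c'=1/3, d'=0
row 2: denom=10−2·1/3=28/3; d'=(-2−2·0)/(28/3)=-3/14
back: M2=-3/14
back: M1=0−1/3·-3/14=1/14
M: M0=0, M1=1/14, M2=-3/14, M3=0
seg 0: a=-4, c=M0/2=0, d=(M1−M0)/(6·1)=1/84, b=Δ0−h0·(2M0+M1)/6=83/84
seg 1: a=-3, c=M1/2=1/28, d=(M2−M1)/(6·2)=-1/42, b=Δ1−h1·(2M1+M2)/6=43/42
seg 2: a=-1, c=M2/2=-3/28, d=(M3−M2)/(6·3)=1/84, b=Δ2−h2·(2M2+M3)/6=37/42
t_q=9/2 → seg 2, τ=3/2; S=-1+37/42·τ+-3/28·τ²+1/84·τ³=27/224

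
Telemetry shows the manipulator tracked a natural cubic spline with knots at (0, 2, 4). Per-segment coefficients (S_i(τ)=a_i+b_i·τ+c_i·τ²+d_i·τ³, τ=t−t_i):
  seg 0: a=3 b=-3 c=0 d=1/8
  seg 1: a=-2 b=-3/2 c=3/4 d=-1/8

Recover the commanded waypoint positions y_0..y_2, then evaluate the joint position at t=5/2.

y_0=3 y_1=-2 y_2=-3
S(5/2) = -165/64

y_0 = S_0(0) = a_0 = 3
y_1 = S_1(0) = a_1 = -2
y_2 = S_1(2) = -3
t_q=5/2 is in segment 1 (τ=1/2); S_1(τ)=-165/64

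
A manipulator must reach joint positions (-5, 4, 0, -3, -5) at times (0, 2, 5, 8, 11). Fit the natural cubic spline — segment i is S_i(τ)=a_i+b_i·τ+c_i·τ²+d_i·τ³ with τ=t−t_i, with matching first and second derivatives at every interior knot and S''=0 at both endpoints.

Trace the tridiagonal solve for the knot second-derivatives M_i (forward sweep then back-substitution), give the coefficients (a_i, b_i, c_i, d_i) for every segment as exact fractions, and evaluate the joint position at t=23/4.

  seg 0: a=-5 b=133/23 c=0 d=-59/184
  seg 1: a=4 b=89/46 c=-177/92 d=691/2484
  seg 2: a=0 b=-193/92 c=40/69 d=-59/828
  seg 3: a=-3 b=-25/46 c=-17/276 d=17/2484
S(23/4) = -327/256

Δ: Δ0=9/2, Δ1=-4/3, Δ2=-1, Δ3=-2/3
row 1: diag=10, rhs=-35; c'=3/10, d'=-7/2
row 2: denom=12−3·3/10=111/10; d'=(2−3·-7/2)/(111/10)=125/111
row 3: denom=12−3·10/37=414/37; d'=(2−3·125/111)/(414/37)=-17/138
back: M3=-17/138
back: M2=125/111−10/37·-17/138=80/69
back: M1=-7/2−3/10·80/69=-177/46
M: M0=0, M1=-177/46, M2=80/69, M3=-17/138, M4=0
seg 0: a=-5, c=M0/2=0, d=(M1−M0)/(6·2)=-59/184, b=Δ0−h0·(2M0+M1)/6=133/23
seg 1: a=4, c=M1/2=-177/92, d=(M2−M1)/(6·3)=691/2484, b=Δ1−h1·(2M1+M2)/6=89/46
seg 2: a=0, c=M2/2=40/69, d=(M3−M2)/(6·3)=-59/828, b=Δ2−h2·(2M2+M3)/6=-193/92
seg 3: a=-3, c=M3/2=-17/276, d=(M4−M3)/(6·3)=17/2484, b=Δ3−h3·(2M3+M4)/6=-25/46
t_q=23/4 → seg 2, τ=3/4; S=0+-193/92·τ+40/69·τ²+-59/828·τ³=-327/256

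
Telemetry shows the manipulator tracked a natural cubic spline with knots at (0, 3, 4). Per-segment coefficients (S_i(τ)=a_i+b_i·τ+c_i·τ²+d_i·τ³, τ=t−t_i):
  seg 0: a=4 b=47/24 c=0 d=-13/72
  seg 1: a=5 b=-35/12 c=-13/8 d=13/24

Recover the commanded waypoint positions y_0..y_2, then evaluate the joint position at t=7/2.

y_0=4 y_1=5 y_2=1
S(7/2) = 205/64

y_0 = S_0(0) = a_0 = 4
y_1 = S_1(0) = a_1 = 5
y_2 = S_1(1) = 1
t_q=7/2 is in segment 1 (τ=1/2); S_1(τ)=205/64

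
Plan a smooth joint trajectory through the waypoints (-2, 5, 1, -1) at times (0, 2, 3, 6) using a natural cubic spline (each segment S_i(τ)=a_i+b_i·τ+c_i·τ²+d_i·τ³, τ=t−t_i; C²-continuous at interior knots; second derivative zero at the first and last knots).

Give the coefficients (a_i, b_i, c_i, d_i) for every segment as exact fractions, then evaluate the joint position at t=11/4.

  seg 0: a=-2 b=1747/282 c=0 d=-95/141
  seg 1: a=5 b=-533/282 c=-190/47 d=545/282
  seg 2: a=1 b=-589/141 c=165/94 d=-55/282
S(11/4) = 12777/6016

Δ: Δ0=7/2, Δ1=-4, Δ2=-2/3
row 1: diag=6, rhs=-45; c'=1/6, d'=-15/2
row 2: denom=8−1·1/6=47/6; d'=(20−1·-15/2)/(47/6)=165/47
back: M2=165/47
back: M1=-15/2−1/6·165/47=-380/47
M: M0=0, M1=-380/47, M2=165/47, M3=0
seg 0: a=-2, c=M0/2=0, d=(M1−M0)/(6·2)=-95/141, b=Δ0−h0·(2M0+M1)/6=1747/282
seg 1: a=5, c=M1/2=-190/47, d=(M2−M1)/(6·1)=545/282, b=Δ1−h1·(2M1+M2)/6=-533/282
seg 2: a=1, c=M2/2=165/94, d=(M3−M2)/(6·3)=-55/282, b=Δ2−h2·(2M2+M3)/6=-589/141
t_q=11/4 → seg 1, τ=3/4; S=5+-533/282·τ+-190/47·τ²+545/282·τ³=12777/6016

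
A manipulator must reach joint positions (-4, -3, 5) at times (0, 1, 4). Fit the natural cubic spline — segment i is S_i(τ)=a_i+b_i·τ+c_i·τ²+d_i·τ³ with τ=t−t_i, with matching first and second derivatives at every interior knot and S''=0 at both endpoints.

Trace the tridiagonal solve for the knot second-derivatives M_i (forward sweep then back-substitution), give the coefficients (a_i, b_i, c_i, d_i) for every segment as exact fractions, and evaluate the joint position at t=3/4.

  seg 0: a=-4 b=19/24 c=0 d=5/24
  seg 1: a=-3 b=17/12 c=5/8 d=-5/72
S(3/4) = -1699/512

Δ: Δ0=1, Δ1=8/3
row 1: diag=8, rhs=10; c'=3/8, d'=5/4
back: M1=5/4
M: M0=0, M1=5/4, M2=0
seg 0: a=-4, c=M0/2=0, d=(M1−M0)/(6·1)=5/24, b=Δ0−h0·(2M0+M1)/6=19/24
seg 1: a=-3, c=M1/2=5/8, d=(M2−M1)/(6·3)=-5/72, b=Δ1−h1·(2M1+M2)/6=17/12
t_q=3/4 → seg 0, τ=3/4; S=-4+19/24·τ+0·τ²+5/24·τ³=-1699/512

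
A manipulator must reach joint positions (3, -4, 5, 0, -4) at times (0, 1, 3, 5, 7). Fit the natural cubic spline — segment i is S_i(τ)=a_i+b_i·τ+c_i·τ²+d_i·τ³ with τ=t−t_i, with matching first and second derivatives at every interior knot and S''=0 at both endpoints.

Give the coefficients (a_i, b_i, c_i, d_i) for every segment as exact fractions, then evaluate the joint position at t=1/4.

  seg 0: a=3 b=-775/82 c=0 d=201/82
  seg 1: a=-4 b=-86/41 c=603/82 d=-665/328
  seg 2: a=5 b=245/82 c=-789/164 d=339/328
  seg 3: a=0 b=-158/41 c=57/41 d=-19/82
S(1/4) = 3545/5248

Δ: Δ0=-7, Δ1=9/2, Δ2=-5/2, Δ3=-2
row 1: diag=6, rhs=69; c'=1/3, d'=23/2
row 2: denom=8−2·1/3=22/3; d'=(-42−2·23/2)/(22/3)=-195/22
row 3: denom=8−2·3/11=82/11; d'=(3−2·-195/22)/(82/11)=114/41
back: M3=114/41
back: M2=-195/22−3/11·114/41=-789/82
back: M1=23/2−1/3·-789/82=603/41
M: M0=0, M1=603/41, M2=-789/82, M3=114/41, M4=0
seg 0: a=3, c=M0/2=0, d=(M1−M0)/(6·1)=201/82, b=Δ0−h0·(2M0+M1)/6=-775/82
seg 1: a=-4, c=M1/2=603/82, d=(M2−M1)/(6·2)=-665/328, b=Δ1−h1·(2M1+M2)/6=-86/41
seg 2: a=5, c=M2/2=-789/164, d=(M3−M2)/(6·2)=339/328, b=Δ2−h2·(2M2+M3)/6=245/82
seg 3: a=0, c=M3/2=57/41, d=(M4−M3)/(6·2)=-19/82, b=Δ3−h3·(2M3+M4)/6=-158/41
t_q=1/4 → seg 0, τ=1/4; S=3+-775/82·τ+0·τ²+201/82·τ³=3545/5248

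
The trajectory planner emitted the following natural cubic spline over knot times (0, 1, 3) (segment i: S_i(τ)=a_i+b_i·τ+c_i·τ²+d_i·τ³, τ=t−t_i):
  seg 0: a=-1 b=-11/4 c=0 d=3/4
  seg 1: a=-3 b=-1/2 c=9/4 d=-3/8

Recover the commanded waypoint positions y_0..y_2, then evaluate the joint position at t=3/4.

y_0=-1 y_1=-3 y_2=2
S(3/4) = -703/256

y_0 = S_0(0) = a_0 = -1
y_1 = S_1(0) = a_1 = -3
y_2 = S_1(2) = 2
t_q=3/4 is in segment 0 (τ=3/4); S_0(τ)=-703/256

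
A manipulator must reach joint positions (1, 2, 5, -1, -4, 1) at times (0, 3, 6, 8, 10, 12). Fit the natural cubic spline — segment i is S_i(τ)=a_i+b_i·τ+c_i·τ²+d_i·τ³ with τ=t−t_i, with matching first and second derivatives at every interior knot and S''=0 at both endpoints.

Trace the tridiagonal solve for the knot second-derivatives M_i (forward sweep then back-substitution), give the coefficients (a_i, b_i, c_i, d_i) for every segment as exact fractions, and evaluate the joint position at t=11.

  seg 0: a=1 b=-319/1569 c=0 d=842/14121
  seg 1: a=2 b=2207/1569 c=842/1569 d=-3164/14121
  seg 2: a=5 b=-2233/1569 c=-774/523 d=1085/3138
  seg 3: a=-1 b=-5011/1569 c=311/523 d=1583/12552
  seg 4: a=-4 b=2191/3138 c=2827/2092 d=-2827/12552
S(11) = -9103/4184

Δ: Δ0=1/3, Δ1=1, Δ2=-3, Δ3=-3/2, Δ4=5/2
row 1: diag=12, rhs=4; c'=1/4, d'=1/3
row 2: denom=10−3·1/4=37/4; d'=(-24−3·1/3)/(37/4)=-100/37
row 3: denom=8−2·8/37=280/37; d'=(9−2·-100/37)/(280/37)=533/280
row 4: denom=8−2·37/140=523/70; d'=(24−2·533/280)/(523/70)=2827/1046
back: M4=2827/1046
back: M3=533/280−37/140·2827/1046=622/523
back: M2=-100/37−8/37·622/523=-1548/523
back: M1=1/3−1/4·-1548/523=1684/1569
M: M0=0, M1=1684/1569, M2=-1548/523, M3=622/523, M4=2827/1046, M5=0
seg 0: a=1, c=M0/2=0, d=(M1−M0)/(6·3)=842/14121, b=Δ0−h0·(2M0+M1)/6=-319/1569
seg 1: a=2, c=M1/2=842/1569, d=(M2−M1)/(6·3)=-3164/14121, b=Δ1−h1·(2M1+M2)/6=2207/1569
seg 2: a=5, c=M2/2=-774/523, d=(M3−M2)/(6·2)=1085/3138, b=Δ2−h2·(2M2+M3)/6=-2233/1569
seg 3: a=-1, c=M3/2=311/523, d=(M4−M3)/(6·2)=1583/12552, b=Δ3−h3·(2M3+M4)/6=-5011/1569
seg 4: a=-4, c=M4/2=2827/2092, d=(M5−M4)/(6·2)=-2827/12552, b=Δ4−h4·(2M4+M5)/6=2191/3138
t_q=11 → seg 4, τ=1; S=-4+2191/3138·τ+2827/2092·τ²+-2827/12552·τ³=-9103/4184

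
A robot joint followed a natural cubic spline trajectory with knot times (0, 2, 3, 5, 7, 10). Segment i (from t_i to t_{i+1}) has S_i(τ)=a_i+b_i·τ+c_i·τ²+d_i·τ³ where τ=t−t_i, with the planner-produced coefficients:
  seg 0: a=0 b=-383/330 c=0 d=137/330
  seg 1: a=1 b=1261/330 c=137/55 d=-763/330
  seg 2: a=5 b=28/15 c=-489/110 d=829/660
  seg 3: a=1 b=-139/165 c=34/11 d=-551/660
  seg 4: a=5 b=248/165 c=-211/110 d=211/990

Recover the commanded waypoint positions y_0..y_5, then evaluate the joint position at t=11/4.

y_0 = S_0(0) = a_0 = 0
y_1 = S_1(0) = a_1 = 1
y_2 = S_2(0) = a_2 = 5
y_3 = S_3(0) = a_3 = 1
y_4 = S_4(0) = a_4 = 5
y_5 = S_4(3) = -2
t_q=11/4 is in segment 1 (τ=3/4); S_1(τ)=30213/7040

y_0=0 y_1=1 y_2=5 y_3=1 y_4=5 y_5=-2
S(11/4) = 30213/7040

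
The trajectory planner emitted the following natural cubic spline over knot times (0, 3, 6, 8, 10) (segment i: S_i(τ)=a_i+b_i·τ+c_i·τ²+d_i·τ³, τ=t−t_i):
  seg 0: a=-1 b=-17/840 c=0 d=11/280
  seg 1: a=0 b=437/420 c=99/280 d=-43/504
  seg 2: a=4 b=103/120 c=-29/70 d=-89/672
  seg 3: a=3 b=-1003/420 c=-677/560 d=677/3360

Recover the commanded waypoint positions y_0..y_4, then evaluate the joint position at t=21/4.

y_0=-1 y_1=0 y_2=4 y_3=3 y_4=-5
S(21/4) = 56613/17920

y_0 = S_0(0) = a_0 = -1
y_1 = S_1(0) = a_1 = 0
y_2 = S_2(0) = a_2 = 4
y_3 = S_3(0) = a_3 = 3
y_4 = S_3(2) = -5
t_q=21/4 is in segment 1 (τ=9/4); S_1(τ)=56613/17920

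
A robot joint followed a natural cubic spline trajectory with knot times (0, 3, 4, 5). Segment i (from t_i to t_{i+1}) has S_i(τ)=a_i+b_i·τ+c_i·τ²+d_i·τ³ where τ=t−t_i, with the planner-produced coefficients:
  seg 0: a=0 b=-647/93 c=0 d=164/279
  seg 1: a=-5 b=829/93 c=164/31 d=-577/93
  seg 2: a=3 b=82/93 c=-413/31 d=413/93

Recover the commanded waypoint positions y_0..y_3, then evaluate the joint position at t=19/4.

y_0 = S_0(0) = a_0 = 0
y_1 = S_1(0) = a_1 = -5
y_2 = S_2(0) = a_2 = 3
y_3 = S_2(1) = -5
t_q=19/4 is in segment 2 (τ=3/4); S_2(τ)=-3887/1984

y_0=0 y_1=-5 y_2=3 y_3=-5
S(19/4) = -3887/1984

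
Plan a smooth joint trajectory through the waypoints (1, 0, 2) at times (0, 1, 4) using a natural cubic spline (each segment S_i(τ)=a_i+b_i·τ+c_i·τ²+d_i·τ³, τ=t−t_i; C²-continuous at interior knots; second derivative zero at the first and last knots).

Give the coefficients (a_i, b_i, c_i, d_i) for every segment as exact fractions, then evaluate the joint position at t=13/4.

  seg 0: a=1 b=-29/24 c=0 d=5/24
  seg 1: a=0 b=-7/12 c=5/8 d=-5/72
S(13/4) = 543/512

Δ: Δ0=-1, Δ1=2/3
row 1: diag=8, rhs=10; c'=3/8, d'=5/4
back: M1=5/4
M: M0=0, M1=5/4, M2=0
seg 0: a=1, c=M0/2=0, d=(M1−M0)/(6·1)=5/24, b=Δ0−h0·(2M0+M1)/6=-29/24
seg 1: a=0, c=M1/2=5/8, d=(M2−M1)/(6·3)=-5/72, b=Δ1−h1·(2M1+M2)/6=-7/12
t_q=13/4 → seg 1, τ=9/4; S=0+-7/12·τ+5/8·τ²+-5/72·τ³=543/512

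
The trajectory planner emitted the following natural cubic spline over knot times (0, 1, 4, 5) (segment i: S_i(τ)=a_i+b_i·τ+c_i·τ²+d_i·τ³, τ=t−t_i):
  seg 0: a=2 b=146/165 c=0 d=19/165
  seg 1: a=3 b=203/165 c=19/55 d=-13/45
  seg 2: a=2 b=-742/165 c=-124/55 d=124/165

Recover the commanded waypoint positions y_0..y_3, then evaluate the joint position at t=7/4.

y_0 = S_0(0) = a_0 = 2
y_1 = S_1(0) = a_1 = 3
y_2 = S_2(0) = a_2 = 2
y_3 = S_2(1) = -4
t_q=7/4 is in segment 1 (τ=3/4); S_1(τ)=14063/3520

y_0=2 y_1=3 y_2=2 y_3=-4
S(7/4) = 14063/3520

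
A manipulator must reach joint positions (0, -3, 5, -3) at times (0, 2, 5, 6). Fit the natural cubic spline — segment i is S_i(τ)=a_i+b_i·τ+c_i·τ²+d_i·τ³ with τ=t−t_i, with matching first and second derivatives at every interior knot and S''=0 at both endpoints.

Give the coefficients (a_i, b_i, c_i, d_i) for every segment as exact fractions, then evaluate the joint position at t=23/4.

  seg 0: a=0 b=-1423/426 c=0 d=98/213
  seg 1: a=-3 b=929/426 c=196/71 d=-123/142
  seg 2: a=5 b=-989/213 c=-715/142 d=715/426
S(23/4) = -5513/9088

Δ: Δ0=-3/2, Δ1=8/3, Δ2=-8
row 1: diag=10, rhs=25; c'=3/10, d'=5/2
row 2: denom=8−3·3/10=71/10; d'=(-64−3·5/2)/(71/10)=-715/71
back: M2=-715/71
back: M1=5/2−3/10·-715/71=392/71
M: M0=0, M1=392/71, M2=-715/71, M3=0
seg 0: a=0, c=M0/2=0, d=(M1−M0)/(6·2)=98/213, b=Δ0−h0·(2M0+M1)/6=-1423/426
seg 1: a=-3, c=M1/2=196/71, d=(M2−M1)/(6·3)=-123/142, b=Δ1−h1·(2M1+M2)/6=929/426
seg 2: a=5, c=M2/2=-715/142, d=(M3−M2)/(6·1)=715/426, b=Δ2−h2·(2M2+M3)/6=-989/213
t_q=23/4 → seg 2, τ=3/4; S=5+-989/213·τ+-715/142·τ²+715/426·τ³=-5513/9088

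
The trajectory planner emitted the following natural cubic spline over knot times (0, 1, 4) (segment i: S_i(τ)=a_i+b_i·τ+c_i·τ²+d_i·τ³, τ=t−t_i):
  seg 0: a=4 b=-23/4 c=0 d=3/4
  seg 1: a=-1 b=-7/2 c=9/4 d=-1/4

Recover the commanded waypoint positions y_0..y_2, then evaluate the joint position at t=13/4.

y_0=4 y_1=-1 y_2=2
S(13/4) = -85/256

y_0 = S_0(0) = a_0 = 4
y_1 = S_1(0) = a_1 = -1
y_2 = S_1(3) = 2
t_q=13/4 is in segment 1 (τ=9/4); S_1(τ)=-85/256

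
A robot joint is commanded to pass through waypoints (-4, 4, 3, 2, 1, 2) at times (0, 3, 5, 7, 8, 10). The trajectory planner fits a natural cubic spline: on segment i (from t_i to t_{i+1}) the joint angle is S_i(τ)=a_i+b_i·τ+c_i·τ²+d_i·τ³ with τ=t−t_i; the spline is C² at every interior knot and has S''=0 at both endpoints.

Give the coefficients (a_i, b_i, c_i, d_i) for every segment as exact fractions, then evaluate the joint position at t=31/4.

Δ: Δ0=8/3, Δ1=-1/2, Δ2=-1/2, Δ3=-1, Δ4=1/2
row 1: diag=10, rhs=-19; c'=1/5, d'=-19/10
row 2: denom=8−2·1/5=38/5; d'=(0−2·-19/10)/(38/5)=1/2
row 3: denom=6−2·5/19=104/19; d'=(-3−2·1/2)/(104/19)=-19/26
row 4: denom=6−1·19/104=605/104; d'=(9−1·-19/26)/(605/104)=92/55
back: M4=92/55
back: M3=-19/26−19/104·92/55=-57/55
back: M2=1/2−5/19·-57/55=17/22
back: M1=-19/10−1/5·17/22=-113/55
M: M0=0, M1=-113/55, M2=17/22, M3=-57/55, M4=92/55, M5=0
seg 0: a=-4, c=M0/2=0, d=(M1−M0)/(6·3)=-113/990, b=Δ0−h0·(2M0+M1)/6=1219/330
seg 1: a=4, c=M1/2=-113/110, d=(M2−M1)/(6·2)=311/1320, b=Δ1−h1·(2M1+M2)/6=101/165
seg 2: a=3, c=M2/2=17/44, d=(M3−M2)/(6·2)=-199/1320, b=Δ2−h2·(2M2+M3)/6=-221/330
seg 3: a=2, c=M3/2=-57/110, d=(M4−M3)/(6·1)=149/330, b=Δ3−h3·(2M3+M4)/6=-14/15
seg 4: a=1, c=M4/2=46/55, d=(M5−M4)/(6·2)=-23/165, b=Δ4−h4·(2M4+M5)/6=-203/330
t_q=31/4 → seg 3, τ=3/4; S=2+-14/15·τ+-57/110·τ²+149/330·τ³=8441/7040

  seg 0: a=-4 b=1219/330 c=0 d=-113/990
  seg 1: a=4 b=101/165 c=-113/110 d=311/1320
  seg 2: a=3 b=-221/330 c=17/44 d=-199/1320
  seg 3: a=2 b=-14/15 c=-57/110 d=149/330
  seg 4: a=1 b=-203/330 c=46/55 d=-23/165
S(31/4) = 8441/7040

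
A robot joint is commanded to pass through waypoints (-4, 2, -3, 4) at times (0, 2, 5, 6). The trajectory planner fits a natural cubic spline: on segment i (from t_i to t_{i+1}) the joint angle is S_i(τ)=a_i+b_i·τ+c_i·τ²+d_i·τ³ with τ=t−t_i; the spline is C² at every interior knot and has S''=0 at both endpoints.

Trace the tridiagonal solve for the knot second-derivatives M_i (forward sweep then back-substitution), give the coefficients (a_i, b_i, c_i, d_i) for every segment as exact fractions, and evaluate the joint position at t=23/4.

  seg 0: a=-4 b=1019/213 c=0 d=-95/213
  seg 1: a=2 b=-121/213 c=-190/71 d=164/213
  seg 2: a=-3 b=887/213 c=302/71 d=-302/213
S(23/4) = 4357/2272

Δ: Δ0=3, Δ1=-5/3, Δ2=7
row 1: diag=10, rhs=-28; c'=3/10, d'=-14/5
row 2: denom=8−3·3/10=71/10; d'=(52−3·-14/5)/(71/10)=604/71
back: M2=604/71
back: M1=-14/5−3/10·604/71=-380/71
M: M0=0, M1=-380/71, M2=604/71, M3=0
seg 0: a=-4, c=M0/2=0, d=(M1−M0)/(6·2)=-95/213, b=Δ0−h0·(2M0+M1)/6=1019/213
seg 1: a=2, c=M1/2=-190/71, d=(M2−M1)/(6·3)=164/213, b=Δ1−h1·(2M1+M2)/6=-121/213
seg 2: a=-3, c=M2/2=302/71, d=(M3−M2)/(6·1)=-302/213, b=Δ2−h2·(2M2+M3)/6=887/213
t_q=23/4 → seg 2, τ=3/4; S=-3+887/213·τ+302/71·τ²+-302/213·τ³=4357/2272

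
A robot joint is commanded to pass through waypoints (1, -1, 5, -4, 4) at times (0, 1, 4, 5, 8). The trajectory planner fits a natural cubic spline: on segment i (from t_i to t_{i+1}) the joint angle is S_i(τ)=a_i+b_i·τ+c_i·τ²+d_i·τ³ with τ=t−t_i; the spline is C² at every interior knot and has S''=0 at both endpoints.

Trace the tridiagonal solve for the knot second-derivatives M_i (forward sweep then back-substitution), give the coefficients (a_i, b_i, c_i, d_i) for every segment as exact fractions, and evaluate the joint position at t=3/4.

Δ: Δ0=-2, Δ1=2, Δ2=-9, Δ3=8/3
row 1: diag=8, rhs=24; c'=3/8, d'=3
row 2: denom=8−3·3/8=55/8; d'=(-66−3·3)/(55/8)=-120/11
row 3: denom=8−1·8/55=432/55; d'=(70−1·-120/11)/(432/55)=2225/216
back: M3=2225/216
back: M2=-120/11−8/55·2225/216=-335/27
back: M1=3−3/8·-335/27=551/72
M: M0=0, M1=551/72, M2=-335/27, M3=2225/216, M4=0
seg 0: a=1, c=M0/2=0, d=(M1−M0)/(6·1)=551/432, b=Δ0−h0·(2M0+M1)/6=-1415/432
seg 1: a=-1, c=M1/2=551/144, d=(M2−M1)/(6·3)=-4333/3888, b=Δ1−h1·(2M1+M2)/6=119/216
seg 2: a=5, c=M2/2=-335/54, d=(M3−M2)/(6·1)=545/144, b=Δ2−h2·(2M2+M3)/6=-2843/432
seg 3: a=-4, c=M3/2=2225/432, d=(M4−M3)/(6·3)=-2225/3888, b=Δ3−h3·(2M3+M4)/6=-1649/216
t_q=3/4 → seg 0, τ=3/4; S=1+-1415/432·τ+0·τ²+551/432·τ³=-8465/9216

  seg 0: a=1 b=-1415/432 c=0 d=551/432
  seg 1: a=-1 b=119/216 c=551/144 d=-4333/3888
  seg 2: a=5 b=-2843/432 c=-335/54 d=545/144
  seg 3: a=-4 b=-1649/216 c=2225/432 d=-2225/3888
S(3/4) = -8465/9216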